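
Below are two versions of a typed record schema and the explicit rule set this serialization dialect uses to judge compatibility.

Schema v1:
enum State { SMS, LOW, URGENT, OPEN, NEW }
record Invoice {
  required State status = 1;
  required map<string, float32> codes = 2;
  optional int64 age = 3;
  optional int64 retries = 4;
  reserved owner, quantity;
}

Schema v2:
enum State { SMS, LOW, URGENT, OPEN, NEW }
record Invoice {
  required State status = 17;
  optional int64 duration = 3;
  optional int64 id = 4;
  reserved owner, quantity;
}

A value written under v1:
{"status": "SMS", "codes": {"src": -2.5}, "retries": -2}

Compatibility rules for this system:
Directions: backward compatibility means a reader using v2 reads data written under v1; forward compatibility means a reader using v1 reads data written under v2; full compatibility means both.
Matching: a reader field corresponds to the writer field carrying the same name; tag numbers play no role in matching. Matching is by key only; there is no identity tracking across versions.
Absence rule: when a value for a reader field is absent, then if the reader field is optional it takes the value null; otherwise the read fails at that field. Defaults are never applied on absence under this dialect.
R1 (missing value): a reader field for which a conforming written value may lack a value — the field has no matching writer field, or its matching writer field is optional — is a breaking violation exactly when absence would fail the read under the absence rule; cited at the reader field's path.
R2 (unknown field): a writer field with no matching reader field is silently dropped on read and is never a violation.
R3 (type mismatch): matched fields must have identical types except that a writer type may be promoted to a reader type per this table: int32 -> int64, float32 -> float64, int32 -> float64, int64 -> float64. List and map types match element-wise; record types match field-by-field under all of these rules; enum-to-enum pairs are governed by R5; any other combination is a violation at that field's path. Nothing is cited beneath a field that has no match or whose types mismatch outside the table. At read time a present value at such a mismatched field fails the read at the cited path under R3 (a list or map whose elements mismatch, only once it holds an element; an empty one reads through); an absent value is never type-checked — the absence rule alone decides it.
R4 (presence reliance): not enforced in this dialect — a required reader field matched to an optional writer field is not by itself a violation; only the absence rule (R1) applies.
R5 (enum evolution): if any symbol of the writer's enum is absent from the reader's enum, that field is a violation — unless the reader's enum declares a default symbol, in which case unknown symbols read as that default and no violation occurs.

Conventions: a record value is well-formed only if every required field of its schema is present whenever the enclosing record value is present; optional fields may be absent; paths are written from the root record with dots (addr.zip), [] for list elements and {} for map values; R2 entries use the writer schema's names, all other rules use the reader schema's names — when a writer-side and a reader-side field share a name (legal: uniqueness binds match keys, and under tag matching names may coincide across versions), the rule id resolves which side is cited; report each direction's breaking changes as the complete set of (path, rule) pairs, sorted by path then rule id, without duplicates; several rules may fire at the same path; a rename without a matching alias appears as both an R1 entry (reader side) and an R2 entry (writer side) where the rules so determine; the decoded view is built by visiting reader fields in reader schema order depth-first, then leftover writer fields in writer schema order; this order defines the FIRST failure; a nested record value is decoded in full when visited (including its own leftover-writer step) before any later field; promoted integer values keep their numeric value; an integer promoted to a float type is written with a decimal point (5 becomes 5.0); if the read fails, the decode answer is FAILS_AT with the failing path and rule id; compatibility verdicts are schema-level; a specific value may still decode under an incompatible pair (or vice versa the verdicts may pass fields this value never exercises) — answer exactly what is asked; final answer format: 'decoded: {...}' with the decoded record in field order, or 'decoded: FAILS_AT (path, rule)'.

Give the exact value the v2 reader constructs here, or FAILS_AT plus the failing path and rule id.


each type pair in Invoice: writer, then reader
migrating the Invoice value to v2:
  status := "SMS"
  duration := null (missing; optional => null)
  id := null (missing; optional => null)
  writer codes: no reader field; dropped
  writer retries: no reader field; dropped
  => decoded: {"status": "SMS", "duration": null, "id": null}
the other Invoice changes do not affect what is asked:
  field status in record Invoice: tag 1 changed to 17 -> inert under this dialect — no rule fires on Invoice and the result does not move

decoded: {"status": "SMS", "duration": null, "id": null}


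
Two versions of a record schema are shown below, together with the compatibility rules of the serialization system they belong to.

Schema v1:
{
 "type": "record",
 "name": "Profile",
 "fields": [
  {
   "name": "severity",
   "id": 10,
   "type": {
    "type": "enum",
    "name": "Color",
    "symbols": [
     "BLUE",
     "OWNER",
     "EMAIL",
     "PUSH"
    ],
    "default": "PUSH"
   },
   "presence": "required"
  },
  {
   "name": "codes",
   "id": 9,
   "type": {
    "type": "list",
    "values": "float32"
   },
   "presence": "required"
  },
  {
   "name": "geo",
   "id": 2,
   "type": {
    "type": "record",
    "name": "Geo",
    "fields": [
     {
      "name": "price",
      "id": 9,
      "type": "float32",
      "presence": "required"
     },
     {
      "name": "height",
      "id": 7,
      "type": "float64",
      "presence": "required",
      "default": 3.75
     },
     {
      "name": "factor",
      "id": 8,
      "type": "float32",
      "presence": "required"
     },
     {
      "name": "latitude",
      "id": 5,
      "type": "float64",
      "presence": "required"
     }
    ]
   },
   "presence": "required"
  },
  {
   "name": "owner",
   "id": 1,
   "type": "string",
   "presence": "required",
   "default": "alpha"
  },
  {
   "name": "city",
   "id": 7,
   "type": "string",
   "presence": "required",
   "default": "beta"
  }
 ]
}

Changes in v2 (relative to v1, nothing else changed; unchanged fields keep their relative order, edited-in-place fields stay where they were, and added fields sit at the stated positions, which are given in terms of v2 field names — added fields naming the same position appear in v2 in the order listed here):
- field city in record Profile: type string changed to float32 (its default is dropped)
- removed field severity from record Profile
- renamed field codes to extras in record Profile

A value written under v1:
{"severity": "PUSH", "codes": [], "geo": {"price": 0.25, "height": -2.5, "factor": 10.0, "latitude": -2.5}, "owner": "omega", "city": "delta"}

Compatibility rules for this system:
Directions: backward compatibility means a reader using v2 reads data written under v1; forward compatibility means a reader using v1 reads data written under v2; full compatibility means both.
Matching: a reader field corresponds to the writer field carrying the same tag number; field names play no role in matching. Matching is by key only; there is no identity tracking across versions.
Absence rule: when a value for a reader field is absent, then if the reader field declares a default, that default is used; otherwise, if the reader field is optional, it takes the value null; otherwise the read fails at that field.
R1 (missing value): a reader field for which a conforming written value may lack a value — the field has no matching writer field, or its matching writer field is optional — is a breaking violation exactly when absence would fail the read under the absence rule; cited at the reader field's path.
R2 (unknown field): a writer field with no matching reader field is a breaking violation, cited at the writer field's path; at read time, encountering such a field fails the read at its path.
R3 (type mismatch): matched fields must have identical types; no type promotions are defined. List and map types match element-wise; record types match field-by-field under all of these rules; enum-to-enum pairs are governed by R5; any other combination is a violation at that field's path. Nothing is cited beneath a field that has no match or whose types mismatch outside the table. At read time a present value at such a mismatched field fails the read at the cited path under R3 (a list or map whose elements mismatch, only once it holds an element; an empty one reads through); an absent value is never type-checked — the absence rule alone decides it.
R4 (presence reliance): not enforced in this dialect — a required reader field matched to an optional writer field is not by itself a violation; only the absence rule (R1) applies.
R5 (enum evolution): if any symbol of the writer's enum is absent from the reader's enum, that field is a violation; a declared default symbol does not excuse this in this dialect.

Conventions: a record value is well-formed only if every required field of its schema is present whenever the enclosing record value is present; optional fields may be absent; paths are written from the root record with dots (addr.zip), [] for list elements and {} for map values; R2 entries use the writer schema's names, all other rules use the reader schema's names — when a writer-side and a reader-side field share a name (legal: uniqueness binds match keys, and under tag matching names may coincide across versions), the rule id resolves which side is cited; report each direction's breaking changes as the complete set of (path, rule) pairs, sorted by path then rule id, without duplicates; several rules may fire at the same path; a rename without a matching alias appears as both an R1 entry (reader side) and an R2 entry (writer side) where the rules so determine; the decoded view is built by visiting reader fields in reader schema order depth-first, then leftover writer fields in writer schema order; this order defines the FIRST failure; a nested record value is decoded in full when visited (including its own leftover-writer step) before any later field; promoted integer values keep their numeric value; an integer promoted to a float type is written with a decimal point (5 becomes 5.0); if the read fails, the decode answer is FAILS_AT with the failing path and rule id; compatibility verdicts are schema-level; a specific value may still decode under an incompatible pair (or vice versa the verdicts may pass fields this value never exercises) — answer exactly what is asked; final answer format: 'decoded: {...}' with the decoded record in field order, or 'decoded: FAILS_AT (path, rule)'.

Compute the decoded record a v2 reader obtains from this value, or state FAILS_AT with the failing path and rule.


arrows below run writer -> reader for Profile
migrating the Profile value to v2:
  extras := [] (from writer codes)
  geo.price := 0.25
  geo.height := -2.5
  geo.factor := 10.0
  geo.latitude := -2.5
  owner := "omega"
  read fails at city under R3
  => FAILS_AT (city, R3)
diffs on Profile not affecting the asked answer:
  removed field severity from record Profile -> shifts the Profile verdicts, not this decode
  renamed field codes to extras in record Profile -> fires no rule on Profile under this dialect and leaves the result unchanged

decoded: FAILS_AT (city, R3)


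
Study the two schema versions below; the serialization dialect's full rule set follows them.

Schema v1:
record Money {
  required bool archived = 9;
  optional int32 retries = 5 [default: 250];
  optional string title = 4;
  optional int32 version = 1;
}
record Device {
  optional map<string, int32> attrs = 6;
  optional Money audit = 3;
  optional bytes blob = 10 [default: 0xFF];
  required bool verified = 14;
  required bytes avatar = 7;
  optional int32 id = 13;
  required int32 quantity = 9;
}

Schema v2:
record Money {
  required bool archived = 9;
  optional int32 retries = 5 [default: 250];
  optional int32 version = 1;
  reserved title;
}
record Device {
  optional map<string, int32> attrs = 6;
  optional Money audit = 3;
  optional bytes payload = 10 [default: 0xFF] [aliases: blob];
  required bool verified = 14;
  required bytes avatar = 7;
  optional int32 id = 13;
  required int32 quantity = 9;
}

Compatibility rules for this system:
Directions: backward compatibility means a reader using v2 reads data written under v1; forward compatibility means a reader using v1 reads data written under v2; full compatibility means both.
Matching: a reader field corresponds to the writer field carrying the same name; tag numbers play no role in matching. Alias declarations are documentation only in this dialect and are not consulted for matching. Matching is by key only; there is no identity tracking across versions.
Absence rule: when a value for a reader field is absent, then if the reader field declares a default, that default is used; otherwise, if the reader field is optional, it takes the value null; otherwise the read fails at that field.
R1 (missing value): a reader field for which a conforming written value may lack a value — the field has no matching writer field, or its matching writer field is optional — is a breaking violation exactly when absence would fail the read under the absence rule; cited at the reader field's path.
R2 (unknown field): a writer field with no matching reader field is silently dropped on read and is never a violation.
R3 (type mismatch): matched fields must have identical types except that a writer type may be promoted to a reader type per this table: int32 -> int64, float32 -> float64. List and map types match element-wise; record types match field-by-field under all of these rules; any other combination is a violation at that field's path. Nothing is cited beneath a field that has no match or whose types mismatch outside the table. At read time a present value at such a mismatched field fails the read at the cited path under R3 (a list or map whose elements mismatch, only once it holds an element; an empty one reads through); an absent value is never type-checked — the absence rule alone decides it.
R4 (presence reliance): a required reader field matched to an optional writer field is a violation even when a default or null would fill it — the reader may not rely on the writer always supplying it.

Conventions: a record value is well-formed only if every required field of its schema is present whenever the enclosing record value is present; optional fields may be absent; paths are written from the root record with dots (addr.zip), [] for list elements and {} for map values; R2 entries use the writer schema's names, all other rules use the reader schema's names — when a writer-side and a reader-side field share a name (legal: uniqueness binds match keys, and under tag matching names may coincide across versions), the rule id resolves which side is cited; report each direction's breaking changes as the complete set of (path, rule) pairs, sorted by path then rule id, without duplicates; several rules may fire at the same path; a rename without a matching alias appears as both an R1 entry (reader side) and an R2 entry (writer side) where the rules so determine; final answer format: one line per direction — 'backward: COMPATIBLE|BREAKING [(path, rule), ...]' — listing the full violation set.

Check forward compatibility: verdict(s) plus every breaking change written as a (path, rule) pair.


arrows below run writer -> reader for Device
forward on Device — v1 reading data written by v2:
  writer optional, map<string, int32> -> map<string, int32>: reader attrs maps from writer attrs
  writer optional, Money -> Money: reader audit maps from writer audit
  blob has no writer counterpart
  writer required, bool -> bool: reader verified maps from writer verified
  writer required, bytes -> bytes: reader avatar maps from writer avatar
  writer optional, int32 -> int32: reader id maps from writer id
  writer required, int32 -> int32: reader quantity maps from writer quantity
  writer payload: unknown to reader
  writer required, bool -> bool: reader audit.archived maps from writer audit.archived
  writer optional, int32 -> int32: reader audit.retries maps from writer audit.retries
  audit.title has no writer counterpart
  writer optional, int32 -> int32: reader audit.version maps from writer audit.version
  => forward: COMPATIBLE
remaining Device differences; none change what is asked:
  removed field title from record Money (its key "title" joins the reserved list) -> inert for the asked Device verdict: nothing fires
  renamed field blob to payload in record Device (alias blob declared on the renamed field) -> inert for the asked Device verdict: nothing fires

forward: COMPATIBLE []


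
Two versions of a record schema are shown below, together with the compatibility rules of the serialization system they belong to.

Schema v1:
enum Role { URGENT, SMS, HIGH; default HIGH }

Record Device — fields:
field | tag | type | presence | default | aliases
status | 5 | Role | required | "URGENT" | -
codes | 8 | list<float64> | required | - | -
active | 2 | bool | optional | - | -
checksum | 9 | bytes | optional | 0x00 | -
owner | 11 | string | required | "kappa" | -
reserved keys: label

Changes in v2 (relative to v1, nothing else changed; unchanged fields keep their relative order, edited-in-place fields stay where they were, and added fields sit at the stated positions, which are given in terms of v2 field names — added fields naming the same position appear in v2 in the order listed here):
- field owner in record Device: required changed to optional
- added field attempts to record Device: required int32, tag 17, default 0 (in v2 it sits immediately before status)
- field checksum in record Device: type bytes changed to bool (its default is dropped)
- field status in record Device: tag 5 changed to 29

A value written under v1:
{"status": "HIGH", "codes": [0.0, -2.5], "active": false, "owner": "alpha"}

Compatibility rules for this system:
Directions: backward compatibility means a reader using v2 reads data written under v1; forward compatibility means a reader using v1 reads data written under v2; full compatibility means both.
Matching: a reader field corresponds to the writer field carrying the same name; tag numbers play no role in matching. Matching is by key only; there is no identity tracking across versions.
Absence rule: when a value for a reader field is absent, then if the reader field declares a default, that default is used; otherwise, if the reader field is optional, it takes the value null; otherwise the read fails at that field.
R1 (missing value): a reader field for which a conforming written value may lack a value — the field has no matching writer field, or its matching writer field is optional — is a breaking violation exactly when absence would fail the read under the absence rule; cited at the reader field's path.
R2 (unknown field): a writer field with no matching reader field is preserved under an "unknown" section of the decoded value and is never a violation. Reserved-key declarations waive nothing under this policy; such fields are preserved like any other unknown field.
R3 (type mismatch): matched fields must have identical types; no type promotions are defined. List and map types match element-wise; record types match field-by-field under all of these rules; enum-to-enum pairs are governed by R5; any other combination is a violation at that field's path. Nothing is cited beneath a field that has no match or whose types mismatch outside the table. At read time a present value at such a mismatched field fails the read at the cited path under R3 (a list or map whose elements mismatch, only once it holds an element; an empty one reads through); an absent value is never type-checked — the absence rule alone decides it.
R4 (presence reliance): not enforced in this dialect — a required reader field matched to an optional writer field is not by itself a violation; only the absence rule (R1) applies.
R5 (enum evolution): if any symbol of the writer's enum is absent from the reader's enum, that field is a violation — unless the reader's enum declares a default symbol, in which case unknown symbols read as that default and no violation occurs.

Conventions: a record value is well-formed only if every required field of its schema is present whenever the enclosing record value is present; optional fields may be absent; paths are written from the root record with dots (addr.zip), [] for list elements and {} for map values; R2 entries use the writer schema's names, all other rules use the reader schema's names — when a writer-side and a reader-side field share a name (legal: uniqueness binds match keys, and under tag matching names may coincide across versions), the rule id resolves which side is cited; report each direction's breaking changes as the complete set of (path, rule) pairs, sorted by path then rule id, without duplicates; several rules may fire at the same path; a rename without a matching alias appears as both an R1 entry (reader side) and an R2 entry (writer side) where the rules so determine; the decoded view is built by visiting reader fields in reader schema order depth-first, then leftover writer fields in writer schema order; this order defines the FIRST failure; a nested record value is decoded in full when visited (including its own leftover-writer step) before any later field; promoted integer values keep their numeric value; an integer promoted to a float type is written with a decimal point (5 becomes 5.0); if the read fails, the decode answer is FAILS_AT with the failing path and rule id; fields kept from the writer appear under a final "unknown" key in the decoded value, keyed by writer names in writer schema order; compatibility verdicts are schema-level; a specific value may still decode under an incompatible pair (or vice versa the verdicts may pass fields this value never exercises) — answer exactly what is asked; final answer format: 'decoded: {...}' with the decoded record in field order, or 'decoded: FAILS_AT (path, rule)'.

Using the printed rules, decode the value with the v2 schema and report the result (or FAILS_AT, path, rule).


decoded: {"attempts": 0, "status": "HIGH", "codes": [0.0, -2.5], "active": false, "checksum": null, "owner": "alpha"}

arrows below run writer -> reader for Device
decode walk for Device under reader schema v2:
  attempts := 0 (no value, default fills)
  status := "HIGH"
  codes := [0.0, -2.5]
  active := false
  checksum := null (not supplied -> null)
  owner := "alpha"
  => decoded: {"attempts": 0, "status": "HIGH", "codes": [0.0, -2.5], "active": false, "checksum": null, "owner": "alpha"}
remaining Device differences; none change what is asked:
  field owner in record Device: required changed to optional -> inert under this dialect — no rule fires on Device and the result does not move
  field status in record Device: tag 5 changed to 29 -> inert under this dialect — no rule fires on Device and the result does not move


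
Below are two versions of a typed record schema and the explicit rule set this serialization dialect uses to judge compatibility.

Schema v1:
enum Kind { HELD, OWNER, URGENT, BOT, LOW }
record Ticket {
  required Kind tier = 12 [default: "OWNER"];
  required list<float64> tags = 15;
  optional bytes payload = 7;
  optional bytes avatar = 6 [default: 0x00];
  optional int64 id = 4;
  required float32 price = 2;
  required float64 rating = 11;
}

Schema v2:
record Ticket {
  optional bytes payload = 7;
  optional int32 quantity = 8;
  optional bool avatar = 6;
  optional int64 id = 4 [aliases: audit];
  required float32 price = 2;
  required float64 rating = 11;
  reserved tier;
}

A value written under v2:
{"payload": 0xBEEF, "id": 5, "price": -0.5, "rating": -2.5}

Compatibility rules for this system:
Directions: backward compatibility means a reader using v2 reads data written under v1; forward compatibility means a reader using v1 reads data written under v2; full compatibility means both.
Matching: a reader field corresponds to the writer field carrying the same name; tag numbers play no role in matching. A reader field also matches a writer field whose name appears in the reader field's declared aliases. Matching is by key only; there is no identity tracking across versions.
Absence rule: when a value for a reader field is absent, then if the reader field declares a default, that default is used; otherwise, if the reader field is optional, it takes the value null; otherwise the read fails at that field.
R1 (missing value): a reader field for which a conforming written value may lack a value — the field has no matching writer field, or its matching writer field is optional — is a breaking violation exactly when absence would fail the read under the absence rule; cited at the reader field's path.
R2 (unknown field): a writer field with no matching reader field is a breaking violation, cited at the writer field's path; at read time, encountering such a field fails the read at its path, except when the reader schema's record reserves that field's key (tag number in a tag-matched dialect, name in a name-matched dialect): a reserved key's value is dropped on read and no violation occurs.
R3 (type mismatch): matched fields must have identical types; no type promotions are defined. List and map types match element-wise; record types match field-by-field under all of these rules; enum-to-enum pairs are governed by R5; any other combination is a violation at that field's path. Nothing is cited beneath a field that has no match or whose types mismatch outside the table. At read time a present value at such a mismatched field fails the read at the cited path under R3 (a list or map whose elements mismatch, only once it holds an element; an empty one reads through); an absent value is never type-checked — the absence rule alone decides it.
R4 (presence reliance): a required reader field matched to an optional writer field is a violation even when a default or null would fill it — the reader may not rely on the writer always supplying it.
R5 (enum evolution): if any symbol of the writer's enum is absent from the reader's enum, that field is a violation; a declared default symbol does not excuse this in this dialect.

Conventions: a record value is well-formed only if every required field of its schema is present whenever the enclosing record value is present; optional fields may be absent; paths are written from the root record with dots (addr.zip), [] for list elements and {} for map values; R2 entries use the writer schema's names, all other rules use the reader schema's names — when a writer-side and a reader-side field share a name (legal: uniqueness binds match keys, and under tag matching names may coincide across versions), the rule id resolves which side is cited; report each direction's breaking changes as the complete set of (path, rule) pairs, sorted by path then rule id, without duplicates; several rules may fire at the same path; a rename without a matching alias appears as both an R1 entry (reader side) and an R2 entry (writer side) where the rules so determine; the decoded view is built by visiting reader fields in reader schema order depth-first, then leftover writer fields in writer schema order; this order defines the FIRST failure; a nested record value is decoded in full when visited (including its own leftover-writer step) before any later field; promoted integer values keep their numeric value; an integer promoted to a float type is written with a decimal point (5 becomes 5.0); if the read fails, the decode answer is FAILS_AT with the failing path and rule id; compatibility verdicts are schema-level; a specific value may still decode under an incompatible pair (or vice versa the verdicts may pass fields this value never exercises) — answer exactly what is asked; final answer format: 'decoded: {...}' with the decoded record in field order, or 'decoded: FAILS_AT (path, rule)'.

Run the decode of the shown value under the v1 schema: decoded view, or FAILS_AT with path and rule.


in Ticket below, arrows point writer -> reader
decode walk for Ticket under reader schema v1:
  tier := "OWNER" (no value, default fills)
  read fails at tags under R1 (no fill)
  => FAILS_AT (tags, R1)
the rest of the Ticket diff is inert for this question:
  removed field tier from record Ticket (its key "tier" joins the reserved list) -> inert under this dialect — no rule fires on Ticket and the result does not move
  field avatar in record Ticket: type bytes changed to bool (its default is dropped) -> a verdict-level change on Ticket — the shown value reads the same
  added field quantity to record Ticket: optional int32, tag 8 (in v2 it sits immediately before avatar) -> a verdict-level change on Ticket — the shown value reads the same

decoded: FAILS_AT (tags, R1)


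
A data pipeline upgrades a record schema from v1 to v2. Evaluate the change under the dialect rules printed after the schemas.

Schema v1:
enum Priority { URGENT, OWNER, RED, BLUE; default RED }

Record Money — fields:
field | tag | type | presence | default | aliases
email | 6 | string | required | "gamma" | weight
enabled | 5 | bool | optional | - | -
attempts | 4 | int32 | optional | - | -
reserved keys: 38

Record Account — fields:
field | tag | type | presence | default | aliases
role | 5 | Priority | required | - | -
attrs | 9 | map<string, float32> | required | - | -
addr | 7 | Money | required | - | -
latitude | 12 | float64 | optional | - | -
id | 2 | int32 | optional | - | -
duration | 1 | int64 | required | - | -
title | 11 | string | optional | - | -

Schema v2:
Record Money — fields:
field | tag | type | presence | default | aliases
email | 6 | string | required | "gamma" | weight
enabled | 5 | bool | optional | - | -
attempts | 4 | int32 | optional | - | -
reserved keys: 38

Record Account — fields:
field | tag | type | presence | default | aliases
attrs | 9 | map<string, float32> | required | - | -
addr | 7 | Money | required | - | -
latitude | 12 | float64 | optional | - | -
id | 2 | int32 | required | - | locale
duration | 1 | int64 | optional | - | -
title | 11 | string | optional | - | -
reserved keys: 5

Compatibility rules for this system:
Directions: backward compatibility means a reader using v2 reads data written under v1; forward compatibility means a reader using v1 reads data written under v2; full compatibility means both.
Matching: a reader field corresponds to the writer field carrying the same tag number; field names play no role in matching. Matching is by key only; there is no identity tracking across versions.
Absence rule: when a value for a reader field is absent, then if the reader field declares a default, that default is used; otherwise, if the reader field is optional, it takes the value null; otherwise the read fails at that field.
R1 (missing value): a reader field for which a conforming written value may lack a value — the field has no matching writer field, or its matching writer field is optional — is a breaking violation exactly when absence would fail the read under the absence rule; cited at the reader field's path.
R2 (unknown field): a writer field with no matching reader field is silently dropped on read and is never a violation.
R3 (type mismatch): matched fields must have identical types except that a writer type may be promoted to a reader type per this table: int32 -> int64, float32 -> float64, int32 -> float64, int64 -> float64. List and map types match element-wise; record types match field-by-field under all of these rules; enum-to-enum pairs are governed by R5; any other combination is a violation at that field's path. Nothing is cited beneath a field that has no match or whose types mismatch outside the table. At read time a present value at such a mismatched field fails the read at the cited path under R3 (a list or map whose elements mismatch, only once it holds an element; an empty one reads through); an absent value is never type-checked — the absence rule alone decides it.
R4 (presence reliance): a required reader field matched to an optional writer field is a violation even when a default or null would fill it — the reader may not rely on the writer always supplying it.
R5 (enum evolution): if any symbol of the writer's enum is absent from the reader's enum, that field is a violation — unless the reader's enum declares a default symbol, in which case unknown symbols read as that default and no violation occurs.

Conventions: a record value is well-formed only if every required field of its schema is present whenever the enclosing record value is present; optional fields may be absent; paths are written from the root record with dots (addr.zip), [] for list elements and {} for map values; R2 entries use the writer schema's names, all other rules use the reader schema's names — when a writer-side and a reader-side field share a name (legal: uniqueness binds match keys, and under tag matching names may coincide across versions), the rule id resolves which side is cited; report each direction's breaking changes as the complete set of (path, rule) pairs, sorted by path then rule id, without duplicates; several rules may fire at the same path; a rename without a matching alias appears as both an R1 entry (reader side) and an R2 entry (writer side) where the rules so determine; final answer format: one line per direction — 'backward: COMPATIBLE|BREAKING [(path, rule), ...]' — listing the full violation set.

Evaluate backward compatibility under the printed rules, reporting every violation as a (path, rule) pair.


backward: BREAKING [(id, R1), (id, R4)]

the writer's type comes first in each Account pair
backward analysis of Account with v2 as reader and v1 as writer:
  attrs <- attrs (map<string, float32> -> map<string, float32>, writer required)
  addr <- addr (Money -> Money, writer required)
  latitude <- latitude (float64 -> float64, writer optional)
  id <- id (int32 -> int32, writer optional)
  duration <- duration (int64 -> int64, writer required)
  title <- title (string -> string, writer optional)
  writer role: unknown to reader
  addr.email <- addr.email (string -> string, writer required)
  addr.enabled <- addr.enabled (bool -> bool, writer optional)
  addr.attempts <- addr.attempts (int32 -> int32, writer optional)
  breaking: (id, R1)
  breaking: (id, R4)
  => backward verdict for Account: BREAKING, 2 violation(s)
the other Account changes do not affect what is asked:
  field duration in record Account: required changed to optional -> matters only for Account's forward compatibility — outside the asked direction
  removed field role from record Account (its key 5 joins the reserved list) -> matters only for Account's forward compatibility — outside the asked direction


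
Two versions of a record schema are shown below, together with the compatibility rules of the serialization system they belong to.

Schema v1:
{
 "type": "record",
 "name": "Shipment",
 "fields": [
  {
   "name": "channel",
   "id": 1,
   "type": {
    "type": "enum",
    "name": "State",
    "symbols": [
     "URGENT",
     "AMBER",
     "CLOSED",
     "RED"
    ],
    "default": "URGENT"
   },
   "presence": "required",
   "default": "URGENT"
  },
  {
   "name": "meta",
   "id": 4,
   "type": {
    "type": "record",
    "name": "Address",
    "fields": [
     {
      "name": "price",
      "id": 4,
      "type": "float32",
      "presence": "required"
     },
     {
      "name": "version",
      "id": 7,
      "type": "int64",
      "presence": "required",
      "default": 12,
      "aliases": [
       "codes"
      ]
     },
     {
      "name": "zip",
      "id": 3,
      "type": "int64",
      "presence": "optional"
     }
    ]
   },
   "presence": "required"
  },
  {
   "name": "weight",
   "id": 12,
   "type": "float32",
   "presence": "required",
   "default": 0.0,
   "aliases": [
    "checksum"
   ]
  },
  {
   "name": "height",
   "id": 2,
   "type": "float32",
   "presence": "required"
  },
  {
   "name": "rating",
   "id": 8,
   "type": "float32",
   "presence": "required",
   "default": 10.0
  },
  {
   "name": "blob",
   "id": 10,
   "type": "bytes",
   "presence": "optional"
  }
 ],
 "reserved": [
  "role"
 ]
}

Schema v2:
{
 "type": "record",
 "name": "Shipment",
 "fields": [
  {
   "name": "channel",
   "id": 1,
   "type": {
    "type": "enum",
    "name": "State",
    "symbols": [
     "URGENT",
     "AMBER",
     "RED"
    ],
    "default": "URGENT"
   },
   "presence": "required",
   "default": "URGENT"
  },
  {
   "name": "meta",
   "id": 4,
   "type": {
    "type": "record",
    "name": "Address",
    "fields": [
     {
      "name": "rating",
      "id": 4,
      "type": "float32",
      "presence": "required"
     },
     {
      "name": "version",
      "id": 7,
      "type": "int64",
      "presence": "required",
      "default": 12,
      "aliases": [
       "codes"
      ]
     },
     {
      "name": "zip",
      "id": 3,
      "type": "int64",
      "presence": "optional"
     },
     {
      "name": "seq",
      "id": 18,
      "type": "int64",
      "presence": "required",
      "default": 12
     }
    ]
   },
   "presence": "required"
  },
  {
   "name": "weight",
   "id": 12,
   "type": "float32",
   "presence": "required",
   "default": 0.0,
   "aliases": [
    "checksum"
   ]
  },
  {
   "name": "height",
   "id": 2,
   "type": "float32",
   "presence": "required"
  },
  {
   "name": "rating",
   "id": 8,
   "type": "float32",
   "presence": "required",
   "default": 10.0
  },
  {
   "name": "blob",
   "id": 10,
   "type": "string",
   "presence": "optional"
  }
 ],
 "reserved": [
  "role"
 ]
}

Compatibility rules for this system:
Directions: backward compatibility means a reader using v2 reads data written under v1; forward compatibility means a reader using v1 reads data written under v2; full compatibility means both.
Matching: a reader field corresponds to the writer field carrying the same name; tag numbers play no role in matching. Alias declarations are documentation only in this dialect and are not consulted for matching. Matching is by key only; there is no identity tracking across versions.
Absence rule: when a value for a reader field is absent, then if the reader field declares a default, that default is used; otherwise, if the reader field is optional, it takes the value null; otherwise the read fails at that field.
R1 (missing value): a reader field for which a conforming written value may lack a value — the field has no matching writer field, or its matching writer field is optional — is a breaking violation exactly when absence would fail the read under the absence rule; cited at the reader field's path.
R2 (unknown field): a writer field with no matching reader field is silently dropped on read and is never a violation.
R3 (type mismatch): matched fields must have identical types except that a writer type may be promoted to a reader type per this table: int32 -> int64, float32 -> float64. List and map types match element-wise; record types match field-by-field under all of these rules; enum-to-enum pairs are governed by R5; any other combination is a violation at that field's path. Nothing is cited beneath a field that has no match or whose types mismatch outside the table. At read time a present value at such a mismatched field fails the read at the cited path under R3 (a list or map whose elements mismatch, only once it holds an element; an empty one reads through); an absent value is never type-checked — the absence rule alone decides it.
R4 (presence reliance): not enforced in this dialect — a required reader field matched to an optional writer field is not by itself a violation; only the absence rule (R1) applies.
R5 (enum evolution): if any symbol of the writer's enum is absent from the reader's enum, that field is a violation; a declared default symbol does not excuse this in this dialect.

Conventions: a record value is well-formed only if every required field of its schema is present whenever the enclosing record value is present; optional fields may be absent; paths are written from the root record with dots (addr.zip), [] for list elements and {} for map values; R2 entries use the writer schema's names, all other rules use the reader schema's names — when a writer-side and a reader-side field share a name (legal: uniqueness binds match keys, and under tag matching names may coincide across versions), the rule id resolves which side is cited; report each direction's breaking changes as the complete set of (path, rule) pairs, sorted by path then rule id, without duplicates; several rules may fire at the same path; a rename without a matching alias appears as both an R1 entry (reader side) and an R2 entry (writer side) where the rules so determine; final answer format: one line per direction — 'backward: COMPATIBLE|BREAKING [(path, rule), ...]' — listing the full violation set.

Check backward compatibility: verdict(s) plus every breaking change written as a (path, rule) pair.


backward: BREAKING [(blob, R3), (channel, R5), (meta.rating, R1)]

in Shipment below, arrows point writer -> reader
backward analysis of Shipment with v2 as reader and v1 as writer:
  channel <- channel (State -> State, writer required)
  meta <- meta (Address -> Address, writer required)
  weight <- weight (float32 -> float32, writer required)
  height <- height (float32 -> float32, writer required)
  rating <- rating (float32 -> float32, writer required)
  blob <- blob (bytes -> string, writer optional)
  meta.rating: no writer match
  meta.version <- meta.version (int64 -> int64, writer required)
  meta.zip <- meta.zip (int64 -> int64, writer optional)
  meta.seq: no writer match
  writer field meta.price has no reader counterpart
  violation R3 at blob
  violation R5 at channel
  violation R1 at meta.rating
  backward on Shipment therefore BREAKING (3)
remaining Shipment differences; none change what is asked:
  added field seq to record Address: required int64, tag 18, default 12 (in v2 it sits last) -> fires no rule on Shipment, leaving the asked answer as it is
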